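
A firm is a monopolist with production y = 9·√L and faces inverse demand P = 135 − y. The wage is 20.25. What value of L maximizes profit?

L* = 36

Marginal revenue from the inverse demand is MR = 135 − 2y.
The marginal product is MP_L = 4.5·L^(-1/2).
A monopolist hires until marginal revenue product equals the wage: MR·MP_L = w.
At L, y = 9·√L. Substituting and solving: (135 − 18·√L)·4.5·L^(-1/2) = 20.25 gives L = 36.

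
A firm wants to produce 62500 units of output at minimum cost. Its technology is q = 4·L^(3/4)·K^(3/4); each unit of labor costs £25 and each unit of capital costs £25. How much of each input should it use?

L* = 625, K* = 625

Cost minimization requires the marginal rate of technical substitution to equal the input-price ratio: MP_L/MP_K = w/r.
Here MP_L/MP_K = (3/4)·(K/L)/(3/4) = (K/L). Setting this equal to 25/25 = 1 gives K = L.
Substituting into q = 62500: 4·L^(3/4)·(L)^(3/4) = 62500.
Solving, L = 625 and K = 625.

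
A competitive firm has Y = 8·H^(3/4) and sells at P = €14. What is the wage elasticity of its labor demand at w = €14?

MP_H = (3/4)·8·H^(-1/4), so P·MP_H = w gives 84·H^(-1/4) = w.
Solving, H(w) = (84/w)^(4). This is a constant-elasticity form: H ∝ w^(−4), so ε = −4.

ε = -4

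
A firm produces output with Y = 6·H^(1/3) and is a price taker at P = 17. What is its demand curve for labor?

MP_H = (1/3)·6·H^(-2/3) = 2·H^(-2/3).
Setting P·MP_H = w: 34·H^(-2/3) = w.
Solving for H: H^(-2/3) = w/34, so H = (34/w)^(3/2).

H(w) = (34/w)^(3/2)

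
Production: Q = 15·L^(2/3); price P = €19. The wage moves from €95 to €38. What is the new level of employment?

From P·MP_L = w with MP_L = 10·L^(-1/3), the labor demand is L(w) = (190/w)^(3).
At w = 95: L = 8. At w = 38: L = 125.

L* = 125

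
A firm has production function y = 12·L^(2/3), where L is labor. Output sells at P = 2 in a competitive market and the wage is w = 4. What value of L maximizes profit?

L* = 64

MP_L = (2/3)·12·L^(-1/3) = 8·L^(-1/3).
Profit maximization for a price taker requires P·MP_L = w: 2·8·L^(-1/3) = 4.
So L^(-1/3) = 0.25, which gives L = 64.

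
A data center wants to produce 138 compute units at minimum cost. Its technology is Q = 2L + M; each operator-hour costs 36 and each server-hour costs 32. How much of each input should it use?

The inputs are perfect substitutes, so the firm uses whichever has the lower cost per unit of output.
Cost per unit of output via L is 18; via M it is 32. L is cheaper.
Producing Q = 138 with L alone: L = 69, M = 0.

L* = 69, M* = 0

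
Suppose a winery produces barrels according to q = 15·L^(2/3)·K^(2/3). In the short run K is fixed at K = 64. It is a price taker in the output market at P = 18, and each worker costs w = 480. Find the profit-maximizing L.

L* = 216

With K = 64, MP_L = (2/3)·15·L^(-1/3)·64^(2/3) = 160·L^(-1/3).
Profit maximization for a price taker requires P·MP_L = w: 18·160·L^(-1/3) = 480.
So L^(-1/3) = 1/6, which gives L = 216.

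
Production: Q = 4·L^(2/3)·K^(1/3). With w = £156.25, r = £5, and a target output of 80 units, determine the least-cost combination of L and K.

L* = 8, K* = 125

Cost minimization requires the marginal rate of technical substitution to equal the input-price ratio: MP_L/MP_K = w/r.
Here MP_L/MP_K = (2/3)·(K/L)/(1/3) = 2·(K/L). Setting this equal to 156.25/5 = 31.25 gives K = 15.625L.
Substituting into Q = 80: 4·L^(2/3)·(15.625L)^(1/3) = 80.
Solving, L = 8 and K = 125.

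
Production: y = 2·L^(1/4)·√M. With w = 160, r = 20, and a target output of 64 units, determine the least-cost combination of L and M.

Cost minimization requires the marginal rate of technical substitution to equal the input-price ratio: MP_L/MP_M = w/r.
Here MP_L/MP_M = (1/4)·(M/L)/(1/2) = 0.5·(M/L). Setting this equal to 160/20 = 8 gives M = 16L.
Substituting into y = 64: 2·L^(1/4)·(16L)^(1/2) = 64.
Solving, L = 16 and M = 256.

L* = 16, M* = 256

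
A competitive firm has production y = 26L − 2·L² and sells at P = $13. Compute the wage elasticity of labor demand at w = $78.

From P·MP_L = w with MP_L = 26 − 4L, labor demand is L(w) = (26 − w/13)/4.
dL/dw = −1/(52) = -1/52.
At w = 78, L = 5, so ε = (dL/dw)·(w/L) = (-1/52)·(78/5) = -0.3.

ε = -0.3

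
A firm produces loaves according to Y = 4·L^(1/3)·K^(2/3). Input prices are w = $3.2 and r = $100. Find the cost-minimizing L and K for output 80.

L* = 125, K* = 8

Cost minimization requires the marginal rate of technical substitution to equal the input-price ratio: MP_L/MP_K = w/r.
Here MP_L/MP_K = (1/3)·(K/L)/(2/3) = 0.5·(K/L). Setting this equal to 3.2/100 = 0.032 gives K = 0.064L.
Substituting into Y = 80: 4·L^(1/3)·(0.064L)^(2/3) = 80.
Solving, L = 125 and K = 8.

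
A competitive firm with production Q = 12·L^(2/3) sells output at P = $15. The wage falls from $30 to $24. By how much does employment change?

From P·MP_L = w with MP_L = 8·L^(-1/3), the labor demand is L(w) = (120/w)^(3).
At w = 30: L = 64. At w = 24: L = 125.
ΔL = 125 − 64 = 61.

ΔL = 61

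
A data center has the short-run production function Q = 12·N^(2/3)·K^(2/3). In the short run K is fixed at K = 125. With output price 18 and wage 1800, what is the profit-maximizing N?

N* = 8

With K = 125, MP_N = (2/3)·12·N^(-1/3)·125^(2/3) = 200·N^(-1/3).
Profit maximization for a price taker requires P·MP_N = w: 18·200·N^(-1/3) = 1800.
So N^(-1/3) = 0.5, which gives N = 8.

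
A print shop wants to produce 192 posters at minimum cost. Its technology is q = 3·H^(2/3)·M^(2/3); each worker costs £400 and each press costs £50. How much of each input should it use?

Cost minimization requires the marginal rate of technical substitution to equal the input-price ratio: MP_H/MP_M = w/r.
Here MP_H/MP_M = (2/3)·(M/H)/(2/3) = (M/H). Setting this equal to 400/50 = 8 gives M = 8H.
Substituting into q = 192: 3·H^(2/3)·(8H)^(2/3) = 192.
Solving, H = 8 and M = 64.

H* = 8, M* = 64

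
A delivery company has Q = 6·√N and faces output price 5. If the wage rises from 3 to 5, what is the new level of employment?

From P·MP_N = w with MP_N = 3·N^(-1/2), the labor demand is N(w) = (15/w)^(2).
At w = 3: N = 25. At w = 5: N = 9.

N* = 9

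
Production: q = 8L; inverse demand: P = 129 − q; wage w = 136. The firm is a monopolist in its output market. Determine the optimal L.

Marginal revenue from the inverse demand is MR = 129 − 2q.
The marginal product is MP_L = 8.
A monopolist hires until marginal revenue product equals the wage: MR·MP_L = w.
(129 − 16L)·8 = 136, so L = 7.

L* = 7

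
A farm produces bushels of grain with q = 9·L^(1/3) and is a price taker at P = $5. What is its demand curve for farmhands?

L(w) = (15/w)^(3/2)

MP_L = (1/3)·9·L^(-2/3) = 3·L^(-2/3).
Setting P·MP_L = w: 15·L^(-2/3) = w.
Solving for L: L^(-2/3) = w/15, so L = (15/w)^(3/2).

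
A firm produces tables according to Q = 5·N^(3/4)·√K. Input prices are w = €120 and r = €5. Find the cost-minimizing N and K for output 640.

Cost minimization requires the marginal rate of technical substitution to equal the input-price ratio: MP_N/MP_K = w/r.
Here MP_N/MP_K = (3/4)·(K/N)/(1/2) = 1.5·(K/N). Setting this equal to 120/5 = 24 gives K = 16N.
Substituting into Q = 640: 5·N^(3/4)·(16N)^(1/2) = 640.
Solving, N = 16 and K = 256.

N* = 16, K* = 256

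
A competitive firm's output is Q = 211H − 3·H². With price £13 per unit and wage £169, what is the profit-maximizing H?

The marginal product of H is MP_H = 211 − 6H.
A price-taking firm hires until the value of the marginal product equals the wage: P·MP_H = w, so 13·(211 − 6H) = 169.
Then 211 − 6H = 13, giving H = 33.

H* = 33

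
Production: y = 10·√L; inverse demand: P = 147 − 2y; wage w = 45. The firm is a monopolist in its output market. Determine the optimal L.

Marginal revenue from the inverse demand is MR = 147 − 4y.
The marginal product is MP_L = 5·L^(-1/2).
A monopolist hires until marginal revenue product equals the wage: MR·MP_L = w.
At L, y = 10·√L. Substituting and solving: (147 − 40·√L)·5·L^(-1/2) = 45 gives L = 9.

L* = 9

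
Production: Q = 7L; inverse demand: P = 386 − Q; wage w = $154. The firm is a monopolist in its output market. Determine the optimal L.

Marginal revenue from the inverse demand is MR = 386 − 2Q.
The marginal product is MP_L = 7.
A monopolist hires until marginal revenue product equals the wage: MR·MP_L = w.
(386 − 14L)·7 = 154, so L = 26.

L* = 26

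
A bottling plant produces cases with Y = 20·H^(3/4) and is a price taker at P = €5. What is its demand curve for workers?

H(w) = (75/w)^(4)

MP_H = (3/4)·20·H^(-1/4) = 15·H^(-1/4).
Setting P·MP_H = w: 75·H^(-1/4) = w.
Solving for H: H^(-1/4) = w/75, so H = (75/w)^(4).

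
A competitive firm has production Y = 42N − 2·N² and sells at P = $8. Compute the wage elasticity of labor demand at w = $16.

From P·MP_N = w with MP_N = 42 − 4N, labor demand is N(w) = (42 − w/8)/4.
dN/dw = −1/(32) = -0.03125.
At w = 16, N = 10, so ε = (dN/dw)·(w/N) = (-0.03125)·(16/10) = -0.05.

ε = -0.05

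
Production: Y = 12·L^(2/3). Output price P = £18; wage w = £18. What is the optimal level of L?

MP_L = (2/3)·12·L^(-1/3) = 8·L^(-1/3).
Profit maximization for a price taker requires P·MP_L = w: 18·8·L^(-1/3) = 18.
So L^(-1/3) = 0.125, which gives L = 512.

L* = 512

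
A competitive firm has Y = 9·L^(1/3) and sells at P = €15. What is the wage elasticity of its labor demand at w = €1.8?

MP_L = (1/3)·9·L^(-2/3), so P·MP_L = w gives 45·L^(-2/3) = w.
Solving, L(w) = (45/w)^(3/2). This is a constant-elasticity form: L ∝ w^(−3/2), so ε = −3/2.

ε = -1.5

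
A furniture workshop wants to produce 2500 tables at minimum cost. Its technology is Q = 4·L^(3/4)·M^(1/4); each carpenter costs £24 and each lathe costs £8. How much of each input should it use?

Cost minimization requires the marginal rate of technical substitution to equal the input-price ratio: MP_L/MP_M = w/r.
Here MP_L/MP_M = (3/4)·(M/L)/(1/4) = 3·(M/L). Setting this equal to 24/8 = 3 gives M = L.
Substituting into Q = 2500: 4·L^(3/4)·(L)^(1/4) = 2500.
Solving, L = 625 and M = 625.

L* = 625, M* = 625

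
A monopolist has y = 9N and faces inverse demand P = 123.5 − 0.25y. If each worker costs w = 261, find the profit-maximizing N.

Marginal revenue from the inverse demand is MR = 123.5 − 0.5y.
The marginal product is MP_N = 9.
A monopolist hires until marginal revenue product equals the wage: MR·MP_N = w.
(123.5 − 4.5N)·9 = 261, so N = 21.

N* = 21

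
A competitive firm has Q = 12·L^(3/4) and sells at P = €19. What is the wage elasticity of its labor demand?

MP_L = (3/4)·12·L^(-1/4), so P·MP_L = w gives 171·L^(-1/4) = w.
Solving, L(w) = (171/w)^(4). This is a constant-elasticity form: L ∝ w^(−4), so ε = −4.

ε = -4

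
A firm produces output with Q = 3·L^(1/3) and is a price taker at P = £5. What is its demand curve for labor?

L(w) = (5/w)^(3/2)

MP_L = (1/3)·3·L^(-2/3) = L^(-2/3).
Setting P·MP_L = w: 5·L^(-2/3) = w.
Solving for L: L^(-2/3) = w/5, so L = (5/w)^(3/2).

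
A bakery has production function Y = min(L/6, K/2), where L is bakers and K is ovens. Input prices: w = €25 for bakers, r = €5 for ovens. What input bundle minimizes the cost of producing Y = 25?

L* = 150, K* = 50

With a fixed-proportions technology, the cost-minimizing bundle uses no slack in either input: L/6 = K/2 = Y.
So L = 6·25 = 150 and K = 2·25 = 50.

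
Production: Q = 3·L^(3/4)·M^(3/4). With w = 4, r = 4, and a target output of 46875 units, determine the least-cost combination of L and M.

Cost minimization requires the marginal rate of technical substitution to equal the input-price ratio: MP_L/MP_M = w/r.
Here MP_L/MP_M = (3/4)·(M/L)/(3/4) = (M/L). Setting this equal to 4/4 = 1 gives M = L.
Substituting into Q = 46875: 3·L^(3/4)·(L)^(3/4) = 46875.
Solving, L = 625 and M = 625.

L* = 625, M* = 625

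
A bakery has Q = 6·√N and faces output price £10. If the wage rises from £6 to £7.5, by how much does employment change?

From P·MP_N = w with MP_N = 3·N^(-1/2), the labor demand is N(w) = (30/w)^(2).
At w = 6: N = 25. At w = 7.5: N = 16.
ΔN = 16 − 25 = -9.

ΔN = -9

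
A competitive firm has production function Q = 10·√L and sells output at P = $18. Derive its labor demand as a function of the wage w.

MP_L = (1/2)·10·L^(-1/2) = 5·L^(-1/2).
Setting P·MP_L = w: 90·L^(-1/2) = w.
Solving for L: L^(-1/2) = w/90, so L = (90/w)^(2).

L(w) = 8100/w²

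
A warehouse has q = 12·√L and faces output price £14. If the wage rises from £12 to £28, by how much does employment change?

ΔL = -40

From P·MP_L = w with MP_L = 6·L^(-1/2), the labor demand is L(w) = (84/w)^(2).
At w = 12: L = 49. At w = 28: L = 9.
ΔL = 9 − 49 = -40.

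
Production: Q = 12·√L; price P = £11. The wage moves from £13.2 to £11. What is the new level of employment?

L* = 36

From P·MP_L = w with MP_L = 6·L^(-1/2), the labor demand is L(w) = (66/w)^(2).
At w = 13.2: L = 25. At w = 11: L = 36.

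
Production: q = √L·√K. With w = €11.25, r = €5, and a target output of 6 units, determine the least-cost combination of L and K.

Cost minimization requires the marginal rate of technical substitution to equal the input-price ratio: MP_L/MP_K = w/r.
Here MP_L/MP_K = (1/2)·(K/L)/(1/2) = (K/L). Setting this equal to 11.25/5 = 2.25 gives K = 2.25L.
Substituting into q = 6: L^(1/2)·(2.25L)^(1/2) = 6.
Solving, L = 4 and K = 9.

L* = 4, K* = 9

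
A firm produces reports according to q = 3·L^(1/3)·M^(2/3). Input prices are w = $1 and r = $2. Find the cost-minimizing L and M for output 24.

Cost minimization requires the marginal rate of technical substitution to equal the input-price ratio: MP_L/MP_M = w/r.
Here MP_L/MP_M = (1/3)·(M/L)/(2/3) = 0.5·(M/L). Setting this equal to 1/2 = 0.5 gives M = L.
Substituting into q = 24: 3·L^(1/3)·(L)^(2/3) = 24.
Solving, L = 8 and M = 8.

L* = 8, M* = 8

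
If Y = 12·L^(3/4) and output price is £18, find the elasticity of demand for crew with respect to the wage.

MP_L = (3/4)·12·L^(-1/4), so P·MP_L = w gives 162·L^(-1/4) = w.
Solving, L(w) = (162/w)^(4). This is a constant-elasticity form: L ∝ w^(−4), so ε = −4.

ε = -4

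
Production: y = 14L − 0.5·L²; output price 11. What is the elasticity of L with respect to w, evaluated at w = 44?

From P·MP_L = w with MP_L = 14 − L, labor demand is L(w) = 14 − w/11.
dL/dw = −1/(11) = -1/11.
At w = 44, L = 10, so ε = (dL/dw)·(w/L) = (-1/11)·(44/10) = -0.4.

ε = -0.4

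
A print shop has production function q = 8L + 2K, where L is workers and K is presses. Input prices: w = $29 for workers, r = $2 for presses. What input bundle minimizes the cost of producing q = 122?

The inputs are perfect substitutes, so the firm uses whichever has the lower cost per unit of output.
Cost per unit of output via L is w/8 = 3.625; via K it is r/2 = 1. K is cheaper.
Producing q = 122 with K alone: L = 0, K = 61.

L* = 0, K* = 61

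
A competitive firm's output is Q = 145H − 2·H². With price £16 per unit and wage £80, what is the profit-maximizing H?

H* = 35

The marginal product of H is MP_H = 145 − 4H.
A price-taking firm hires until the value of the marginal product equals the wage: P·MP_H = w, so 16·(145 − 4H) = 80.
Then 145 − 4H = 5, giving H = 35.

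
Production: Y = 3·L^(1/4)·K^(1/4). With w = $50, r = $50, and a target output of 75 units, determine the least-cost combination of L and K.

Cost minimization requires the marginal rate of technical substitution to equal the input-price ratio: MP_L/MP_K = w/r.
Here MP_L/MP_K = (1/4)·(K/L)/(1/4) = (K/L). Setting this equal to 50/50 = 1 gives K = L.
Substituting into Y = 75: 3·L^(1/4)·(L)^(1/4) = 75.
Solving, L = 625 and K = 625.

L* = 625, K* = 625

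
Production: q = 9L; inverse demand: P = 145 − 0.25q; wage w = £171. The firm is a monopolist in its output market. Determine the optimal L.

L* = 28

Marginal revenue from the inverse demand is MR = 145 − 0.5q.
The marginal product is MP_L = 9.
A monopolist hires until marginal revenue product equals the wage: MR·MP_L = w.
(145 − 4.5L)·9 = 171, so L = 28.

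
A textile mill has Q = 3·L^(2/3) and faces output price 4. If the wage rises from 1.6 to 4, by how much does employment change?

ΔL = -117

From P·MP_L = w with MP_L = 2·L^(-1/3), the labor demand is L(w) = (8/w)^(3).
At w = 1.6: L = 125. At w = 4: L = 8.
ΔL = 8 − 125 = -117.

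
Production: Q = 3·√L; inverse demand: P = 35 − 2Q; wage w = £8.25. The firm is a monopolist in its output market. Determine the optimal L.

Marginal revenue from the inverse demand is MR = 35 − 4Q.
The marginal product is MP_L = 1.5·L^(-1/2).
A monopolist hires until marginal revenue product equals the wage: MR·MP_L = w.
At L, Q = 3·√L. Substituting and solving: (35 − 12·√L)·1.5·L^(-1/2) = 8.25 gives L = 4.

L* = 4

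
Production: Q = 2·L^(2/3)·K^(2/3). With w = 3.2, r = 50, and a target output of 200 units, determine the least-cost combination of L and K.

Cost minimization requires the marginal rate of technical substitution to equal the input-price ratio: MP_L/MP_K = w/r.
Here MP_L/MP_K = (2/3)·(K/L)/(2/3) = (K/L). Setting this equal to 3.2/50 = 0.064 gives K = 0.064L.
Substituting into Q = 200: 2·L^(2/3)·(0.064L)^(2/3) = 200.
Solving, L = 125 and K = 8.

L* = 125, K* = 8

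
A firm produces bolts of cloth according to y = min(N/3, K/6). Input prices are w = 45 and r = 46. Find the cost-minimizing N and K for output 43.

N* = 129, K* = 258

With a fixed-proportions technology, the cost-minimizing bundle uses no slack in either input: N/3 = K/6 = y.
So N = 3·43 = 129 and K = 6·43 = 258.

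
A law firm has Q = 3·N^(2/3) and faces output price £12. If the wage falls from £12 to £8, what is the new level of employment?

N* = 27

From P·MP_N = w with MP_N = 2·N^(-1/3), the labor demand is N(w) = (24/w)^(3).
At w = 12: N = 8. At w = 8: N = 27.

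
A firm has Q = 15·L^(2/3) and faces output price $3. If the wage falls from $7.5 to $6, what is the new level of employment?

From P·MP_L = w with MP_L = 10·L^(-1/3), the labor demand is L(w) = (30/w)^(3).
At w = 7.5: L = 64. At w = 6: L = 125.

L* = 125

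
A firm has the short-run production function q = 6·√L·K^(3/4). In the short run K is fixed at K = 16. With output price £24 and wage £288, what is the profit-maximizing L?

With K = 16, MP_L = (1/2)·6·L^(-1/2)·16^(3/4) = 24·L^(-1/2).
Profit maximization for a price taker requires P·MP_L = w: 24·24·L^(-1/2) = 288.
So L^(-1/2) = 0.5, which gives L = 4.

L* = 4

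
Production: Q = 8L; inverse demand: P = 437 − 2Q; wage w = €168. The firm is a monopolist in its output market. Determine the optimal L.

L* = 13

Marginal revenue from the inverse demand is MR = 437 − 4Q.
The marginal product is MP_L = 8.
A monopolist hires until marginal revenue product equals the wage: MR·MP_L = w.
(437 − 32L)·8 = 168, so L = 13.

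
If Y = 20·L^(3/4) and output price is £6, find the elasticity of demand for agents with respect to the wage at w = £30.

MP_L = (3/4)·20·L^(-1/4), so P·MP_L = w gives 90·L^(-1/4) = w.
Solving, L(w) = (90/w)^(4). This is a constant-elasticity form: L ∝ w^(−4), so ε = −4.

ε = -4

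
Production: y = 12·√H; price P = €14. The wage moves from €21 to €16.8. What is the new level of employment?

H* = 25

From P·MP_H = w with MP_H = 6·H^(-1/2), the labor demand is H(w) = (84/w)^(2).
At w = 21: H = 16. At w = 16.8: H = 25.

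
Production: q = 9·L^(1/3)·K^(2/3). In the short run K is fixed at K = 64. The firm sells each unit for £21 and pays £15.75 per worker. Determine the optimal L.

With K = 64, MP_L = (1/3)·9·L^(-2/3)·64^(2/3) = 48·L^(-2/3).
Profit maximization for a price taker requires P·MP_L = w: 21·48·L^(-2/3) = 15.75.
So L^(-2/3) = 0.015625, which gives L = 512.

L* = 512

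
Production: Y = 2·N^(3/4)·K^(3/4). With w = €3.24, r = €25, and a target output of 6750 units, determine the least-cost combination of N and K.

N* = 625, K* = 81

Cost minimization requires the marginal rate of technical substitution to equal the input-price ratio: MP_N/MP_K = w/r.
Here MP_N/MP_K = (3/4)·(K/N)/(3/4) = (K/N). Setting this equal to 3.24/25 = 0.1296 gives K = 0.1296N.
Substituting into Y = 6750: 2·N^(3/4)·(0.1296N)^(3/4) = 6750.
Solving, N = 625 and K = 81.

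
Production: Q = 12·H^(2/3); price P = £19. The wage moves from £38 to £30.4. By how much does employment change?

From P·MP_H = w with MP_H = 8·H^(-1/3), the labor demand is H(w) = (152/w)^(3).
At w = 38: H = 64. At w = 30.4: H = 125.
ΔH = 125 − 64 = 61.

ΔH = 61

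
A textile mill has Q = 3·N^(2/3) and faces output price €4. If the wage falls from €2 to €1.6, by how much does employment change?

ΔN = 61

From P·MP_N = w with MP_N = 2·N^(-1/3), the labor demand is N(w) = (8/w)^(3).
At w = 2: N = 64. At w = 1.6: N = 125.
ΔN = 125 − 64 = 61.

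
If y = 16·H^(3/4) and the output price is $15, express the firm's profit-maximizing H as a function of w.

H(w) = (180/w)^(4)

MP_H = (3/4)·16·H^(-1/4) = 12·H^(-1/4).
Setting P·MP_H = w: 180·H^(-1/4) = w.
Solving for H: H^(-1/4) = w/180, so H = (180/w)^(4).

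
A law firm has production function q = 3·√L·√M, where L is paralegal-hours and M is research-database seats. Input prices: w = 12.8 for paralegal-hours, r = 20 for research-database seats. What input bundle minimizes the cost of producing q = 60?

L* = 25, M* = 16

Cost minimization requires the marginal rate of technical substitution to equal the input-price ratio: MP_L/MP_M = w/r.
Here MP_L/MP_M = (1/2)·(M/L)/(1/2) = (M/L). Setting this equal to 12.8/20 = 0.64 gives M = 0.64L.
Substituting into q = 60: 3·L^(1/2)·(0.64L)^(1/2) = 60.
Solving, L = 25 and M = 16.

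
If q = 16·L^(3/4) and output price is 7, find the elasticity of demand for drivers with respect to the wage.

ε = -4

MP_L = (3/4)·16·L^(-1/4), so P·MP_L = w gives 84·L^(-1/4) = w.
Solving, L(w) = (84/w)^(4). This is a constant-elasticity form: L ∝ w^(−4), so ε = −4.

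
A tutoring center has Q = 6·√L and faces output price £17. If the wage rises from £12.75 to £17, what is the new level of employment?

From P·MP_L = w with MP_L = 3·L^(-1/2), the labor demand is L(w) = (51/w)^(2).
At w = 12.75: L = 16. At w = 17: L = 9.

L* = 9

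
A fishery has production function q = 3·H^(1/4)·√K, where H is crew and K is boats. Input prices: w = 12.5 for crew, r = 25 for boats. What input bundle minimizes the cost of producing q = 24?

H* = 16, K* = 16

Cost minimization requires the marginal rate of technical substitution to equal the input-price ratio: MP_H/MP_K = w/r.
Here MP_H/MP_K = (1/4)·(K/H)/(1/2) = 0.5·(K/H). Setting this equal to 12.5/25 = 0.5 gives K = H.
Substituting into q = 24: 3·H^(1/4)·(H)^(1/2) = 24.
Solving, H = 16 and K = 16.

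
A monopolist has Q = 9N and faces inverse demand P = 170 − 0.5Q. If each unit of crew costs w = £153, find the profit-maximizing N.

N* = 17

Marginal revenue from the inverse demand is MR = 170 − Q.
The marginal product is MP_N = 9.
A monopolist hires until marginal revenue product equals the wage: MR·MP_N = w.
(170 − 9N)·9 = 153, so N = 17.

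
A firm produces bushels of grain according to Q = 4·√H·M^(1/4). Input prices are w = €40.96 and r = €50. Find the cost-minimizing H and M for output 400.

H* = 625, M* = 256

Cost minimization requires the marginal rate of technical substitution to equal the input-price ratio: MP_H/MP_M = w/r.
Here MP_H/MP_M = (1/2)·(M/H)/(1/4) = 2·(M/H). Setting this equal to 40.96/50 = 0.8192 gives M = 0.4096H.
Substituting into Q = 400: 4·H^(1/2)·(0.4096H)^(1/4) = 400.
Solving, H = 625 and M = 256.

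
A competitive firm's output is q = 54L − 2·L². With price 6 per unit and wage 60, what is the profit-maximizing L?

The marginal product of L is MP_L = 54 − 4L.
A price-taking firm hires until the value of the marginal product equals the wage: P·MP_L = w, so 6·(54 − 4L) = 60.
Then 54 − 4L = 10, giving L = 11.

L* = 11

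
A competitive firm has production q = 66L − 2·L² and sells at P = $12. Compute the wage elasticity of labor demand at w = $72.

From P·MP_L = w with MP_L = 66 − 4L, labor demand is L(w) = (66 − w/12)/4.
dL/dw = −1/(48) = -1/48.
At w = 72, L = 15, so ε = (dL/dw)·(w/L) = (-1/48)·(72/15) = -0.1.

ε = -0.1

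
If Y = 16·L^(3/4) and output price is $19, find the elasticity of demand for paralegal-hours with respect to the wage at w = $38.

ε = -4

MP_L = (3/4)·16·L^(-1/4), so P·MP_L = w gives 228·L^(-1/4) = w.
Solving, L(w) = (228/w)^(4). This is a constant-elasticity form: L ∝ w^(−4), so ε = −4.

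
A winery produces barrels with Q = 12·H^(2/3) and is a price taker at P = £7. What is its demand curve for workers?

H(w) = 175616/w³

MP_H = (2/3)·12·H^(-1/3) = 8·H^(-1/3).
Setting P·MP_H = w: 56·H^(-1/3) = w.
Solving for H: H^(-1/3) = w/56, so H = (56/w)^(3).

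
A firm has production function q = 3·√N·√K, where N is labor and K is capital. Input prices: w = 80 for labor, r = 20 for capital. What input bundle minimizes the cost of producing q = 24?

N* = 4, K* = 16

Cost minimization requires the marginal rate of technical substitution to equal the input-price ratio: MP_N/MP_K = w/r.
Here MP_N/MP_K = (1/2)·(K/N)/(1/2) = (K/N). Setting this equal to 80/20 = 4 gives K = 4N.
Substituting into q = 24: 3·N^(1/2)·(4N)^(1/2) = 24.
Solving, N = 4 and K = 16.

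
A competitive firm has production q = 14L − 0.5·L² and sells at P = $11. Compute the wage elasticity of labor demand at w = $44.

From P·MP_L = w with MP_L = 14 − L, labor demand is L(w) = 14 − w/11.
dL/dw = −1/(11) = -1/11.
At w = 44, L = 10, so ε = (dL/dw)·(w/L) = (-1/11)·(44/10) = -0.4.

ε = -0.4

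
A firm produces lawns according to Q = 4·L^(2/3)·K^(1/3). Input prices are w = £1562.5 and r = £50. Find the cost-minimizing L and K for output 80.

Cost minimization requires the marginal rate of technical substitution to equal the input-price ratio: MP_L/MP_K = w/r.
Here MP_L/MP_K = (2/3)·(K/L)/(1/3) = 2·(K/L). Setting this equal to 1562.5/50 = 31.25 gives K = 15.625L.
Substituting into Q = 80: 4·L^(2/3)·(15.625L)^(1/3) = 80.
Solving, L = 8 and K = 125.

L* = 8, K* = 125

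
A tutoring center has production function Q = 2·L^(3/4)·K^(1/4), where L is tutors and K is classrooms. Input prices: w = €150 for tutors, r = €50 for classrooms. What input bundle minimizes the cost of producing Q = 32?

Cost minimization requires the marginal rate of technical substitution to equal the input-price ratio: MP_L/MP_K = w/r.
Here MP_L/MP_K = (3/4)·(K/L)/(1/4) = 3·(K/L). Setting this equal to 150/50 = 3 gives K = L.
Substituting into Q = 32: 2·L^(3/4)·(L)^(1/4) = 32.
Solving, L = 16 and K = 16.

L* = 16, K* = 16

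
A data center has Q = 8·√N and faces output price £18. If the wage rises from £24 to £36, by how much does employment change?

From P·MP_N = w with MP_N = 4·N^(-1/2), the labor demand is N(w) = (72/w)^(2).
At w = 24: N = 9. At w = 36: N = 4.
ΔN = 4 − 9 = -5.

ΔN = -5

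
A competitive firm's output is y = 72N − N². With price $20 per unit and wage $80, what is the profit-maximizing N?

The marginal product of N is MP_N = 72 − 2N.
A price-taking firm hires until the value of the marginal product equals the wage: P·MP_N = w, so 20·(72 − 2N) = 80.
Then 72 − 2N = 4, giving N = 34.

N* = 34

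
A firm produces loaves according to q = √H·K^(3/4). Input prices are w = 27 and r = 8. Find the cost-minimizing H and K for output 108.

Cost minimization requires the marginal rate of technical substitution to equal the input-price ratio: MP_H/MP_K = w/r.
Here MP_H/MP_K = (1/2)·(K/H)/(3/4) = (2/3)·(K/H). Setting this equal to 27/8 = 3.375 gives K = 5.0625H.
Substituting into q = 108: H^(1/2)·(5.0625H)^(3/4) = 108.
Solving, H = 16 and K = 81.

H* = 16, K* = 81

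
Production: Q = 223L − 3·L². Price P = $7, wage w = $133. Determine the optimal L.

The marginal product of L is MP_L = 223 − 6L.
A price-taking firm hires until the value of the marginal product equals the wage: P·MP_L = w, so 7·(223 − 6L) = 133.
Then 223 − 6L = 19, giving L = 34.

L* = 34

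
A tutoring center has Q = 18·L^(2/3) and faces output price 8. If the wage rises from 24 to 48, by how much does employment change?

ΔL = -56

From P·MP_L = w with MP_L = 12·L^(-1/3), the labor demand is L(w) = (96/w)^(3).
At w = 24: L = 64. At w = 48: L = 8.
ΔL = 8 − 64 = -56.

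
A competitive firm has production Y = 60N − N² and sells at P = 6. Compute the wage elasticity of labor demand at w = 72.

From P·MP_N = w with MP_N = 60 − 2N, labor demand is N(w) = (60 − w/6)/2.
dN/dw = −1/(12) = -1/12.
At w = 72, N = 24, so ε = (dN/dw)·(w/N) = (-1/12)·(72/24) = -0.25.

ε = -0.25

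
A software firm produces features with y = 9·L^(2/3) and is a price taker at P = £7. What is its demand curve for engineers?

MP_L = (2/3)·9·L^(-1/3) = 6·L^(-1/3).
Setting P·MP_L = w: 42·L^(-1/3) = w.
Solving for L: L^(-1/3) = w/42, so L = (42/w)^(3).

L(w) = 74088/w³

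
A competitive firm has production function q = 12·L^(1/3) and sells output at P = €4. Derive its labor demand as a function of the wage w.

MP_L = (1/3)·12·L^(-2/3) = 4·L^(-2/3).
Setting P·MP_L = w: 16·L^(-2/3) = w.
Solving for L: L^(-2/3) = w/16, so L = (16/w)^(3/2).

L(w) = (16/w)^(3/2)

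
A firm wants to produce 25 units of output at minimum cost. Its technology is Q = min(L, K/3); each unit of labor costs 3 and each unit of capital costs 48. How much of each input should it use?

With a fixed-proportions technology, the cost-minimizing bundle uses no slack in either input: L = K/3 = Q.
So L = 25 and K = 3·25 = 75.

L* = 25, K* = 75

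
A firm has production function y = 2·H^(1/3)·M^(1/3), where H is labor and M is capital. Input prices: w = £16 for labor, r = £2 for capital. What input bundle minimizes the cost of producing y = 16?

Cost minimization requires the marginal rate of technical substitution to equal the input-price ratio: MP_H/MP_M = w/r.
Here MP_H/MP_M = (1/3)·(M/H)/(1/3) = (M/H). Setting this equal to 16/2 = 8 gives M = 8H.
Substituting into y = 16: 2·H^(1/3)·(8H)^(1/3) = 16.
Solving, H = 8 and M = 64.

H* = 8, M* = 64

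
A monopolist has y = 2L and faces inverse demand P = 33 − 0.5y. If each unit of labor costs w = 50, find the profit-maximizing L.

Marginal revenue from the inverse demand is MR = 33 − y.
The marginal product is MP_L = 2.
A monopolist hires until marginal revenue product equals the wage: MR·MP_L = w.
(33 − 2L)·2 = 50, so L = 4.

L* = 4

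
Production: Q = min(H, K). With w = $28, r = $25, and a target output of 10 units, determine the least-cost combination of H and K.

H* = 10, K* = 10

With a fixed-proportions technology, the cost-minimizing bundle uses no slack in either input: H = K = Q.
So H = 10 and K = 10.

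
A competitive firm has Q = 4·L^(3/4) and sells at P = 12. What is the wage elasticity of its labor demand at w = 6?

MP_L = (3/4)·4·L^(-1/4), so P·MP_L = w gives 36·L^(-1/4) = w.
Solving, L(w) = (36/w)^(4). This is a constant-elasticity form: L ∝ w^(−4), so ε = −4.

ε = -4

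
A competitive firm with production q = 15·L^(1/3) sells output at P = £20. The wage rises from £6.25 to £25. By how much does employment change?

ΔL = -56

From P·MP_L = w with MP_L = 5·L^(-2/3), the labor demand is L(w) = (100/w)^(3/2).
At w = 6.25: L = 64. At w = 25: L = 8.
ΔL = 8 − 64 = -56.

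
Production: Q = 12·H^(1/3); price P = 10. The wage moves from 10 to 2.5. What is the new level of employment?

From P·MP_H = w with MP_H = 4·H^(-2/3), the labor demand is H(w) = (40/w)^(3/2).
At w = 10: H = 8. At w = 2.5: H = 64.

H* = 64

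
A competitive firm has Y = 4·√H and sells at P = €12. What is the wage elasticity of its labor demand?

ε = -2

MP_H = (1/2)·4·H^(-1/2), so P·MP_H = w gives 24·H^(-1/2) = w.
Solving, H(w) = (24/w)^(2). This is a constant-elasticity form: H ∝ w^(−2), so ε = −2.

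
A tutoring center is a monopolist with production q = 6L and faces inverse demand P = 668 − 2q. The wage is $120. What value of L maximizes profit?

Marginal revenue from the inverse demand is MR = 668 − 4q.
The marginal product is MP_L = 6.
A monopolist hires until marginal revenue product equals the wage: MR·MP_L = w.
(668 − 24L)·6 = 120, so L = 27.

L* = 27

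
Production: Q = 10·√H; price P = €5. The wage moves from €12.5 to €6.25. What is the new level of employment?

From P·MP_H = w with MP_H = 5·H^(-1/2), the labor demand is H(w) = (25/w)^(2).
At w = 12.5: H = 4. At w = 6.25: H = 16.

H* = 16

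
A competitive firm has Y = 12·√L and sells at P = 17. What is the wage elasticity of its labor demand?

MP_L = (1/2)·12·L^(-1/2), so P·MP_L = w gives 102·L^(-1/2) = w.
Solving, L(w) = (102/w)^(2). This is a constant-elasticity form: L ∝ w^(−2), so ε = −2.

ε = -2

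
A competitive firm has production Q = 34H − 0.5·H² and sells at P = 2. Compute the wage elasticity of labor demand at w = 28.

ε = -0.7

From P·MP_H = w with MP_H = 34 − H, labor demand is H(w) = 34 − w/2.
dH/dw = −1/(2) = -0.5.
At w = 28, H = 20, so ε = (dH/dw)·(w/H) = (-0.5)·(28/20) = -0.7.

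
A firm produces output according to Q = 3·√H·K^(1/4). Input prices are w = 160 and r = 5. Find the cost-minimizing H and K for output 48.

H* = 16, K* = 256

Cost minimization requires the marginal rate of technical substitution to equal the input-price ratio: MP_H/MP_K = w/r.
Here MP_H/MP_K = (1/2)·(K/H)/(1/4) = 2·(K/H). Setting this equal to 160/5 = 32 gives K = 16H.
Substituting into Q = 48: 3·H^(1/2)·(16H)^(1/4) = 48.
Solving, H = 16 and K = 256.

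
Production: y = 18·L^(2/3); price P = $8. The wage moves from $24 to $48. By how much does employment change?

ΔL = -56

From P·MP_L = w with MP_L = 12·L^(-1/3), the labor demand is L(w) = (96/w)^(3).
At w = 24: L = 64. At w = 48: L = 8.
ΔL = 8 − 64 = -56.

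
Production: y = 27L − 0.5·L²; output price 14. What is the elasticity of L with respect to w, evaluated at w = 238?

From P·MP_L = w with MP_L = 27 − L, labor demand is L(w) = 27 − w/14.
dL/dw = −1/(14) = -1/14.
At w = 238, L = 10, so ε = (dL/dw)·(w/L) = (-1/14)·(238/10) = -1.7.

ε = -1.7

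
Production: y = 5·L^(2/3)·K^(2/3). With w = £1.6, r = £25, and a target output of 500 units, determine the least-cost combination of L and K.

Cost minimization requires the marginal rate of technical substitution to equal the input-price ratio: MP_L/MP_K = w/r.
Here MP_L/MP_K = (2/3)·(K/L)/(2/3) = (K/L). Setting this equal to 1.6/25 = 0.064 gives K = 0.064L.
Substituting into y = 500: 5·L^(2/3)·(0.064L)^(2/3) = 500.
Solving, L = 125 and K = 8.

L* = 125, K* = 8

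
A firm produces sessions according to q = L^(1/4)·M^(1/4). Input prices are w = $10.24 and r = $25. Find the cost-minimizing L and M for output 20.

Cost minimization requires the marginal rate of technical substitution to equal the input-price ratio: MP_L/MP_M = w/r.
Here MP_L/MP_M = (1/4)·(M/L)/(1/4) = (M/L). Setting this equal to 10.24/25 = 0.4096 gives M = 0.4096L.
Substituting into q = 20: L^(1/4)·(0.4096L)^(1/4) = 20.
Solving, L = 625 and M = 256.

L* = 625, M* = 256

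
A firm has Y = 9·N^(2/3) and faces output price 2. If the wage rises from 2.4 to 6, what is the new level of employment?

N* = 8

From P·MP_N = w with MP_N = 6·N^(-1/3), the labor demand is N(w) = (12/w)^(3).
At w = 2.4: N = 125. At w = 6: N = 8.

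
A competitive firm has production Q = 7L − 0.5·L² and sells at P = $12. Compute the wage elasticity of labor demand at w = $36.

ε = -0.75

From P·MP_L = w with MP_L = 7 − L, labor demand is L(w) = 7 − w/12.
dL/dw = −1/(12) = -1/12.
At w = 36, L = 4, so ε = (dL/dw)·(w/L) = (-1/12)·(36/4) = -0.75.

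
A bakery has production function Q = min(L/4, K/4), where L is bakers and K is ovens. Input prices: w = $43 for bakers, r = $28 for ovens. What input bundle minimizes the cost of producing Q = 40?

With a fixed-proportions technology, the cost-minimizing bundle uses no slack in either input: L/4 = K/4 = Q.
So L = 4·40 = 160 and K = 4·40 = 160.

L* = 160, K* = 160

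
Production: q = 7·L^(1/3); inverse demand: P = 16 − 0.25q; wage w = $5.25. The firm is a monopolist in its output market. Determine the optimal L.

Marginal revenue from the inverse demand is MR = 16 − 0.5q.
The marginal product is MP_L = (7/3)·L^(-2/3).
A monopolist hires until marginal revenue product equals the wage: MR·MP_L = w.
At L, q = 7·L^(1/3). Substituting and solving: (16 − 3.5·L^(1/3))·(7/3)·L^(-2/3) = 5.25 gives L = 8.

L* = 8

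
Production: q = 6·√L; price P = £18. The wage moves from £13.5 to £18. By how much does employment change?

From P·MP_L = w with MP_L = 3·L^(-1/2), the labor demand is L(w) = (54/w)^(2).
At w = 13.5: L = 16. At w = 18: L = 9.
ΔL = 9 − 16 = -7.

ΔL = -7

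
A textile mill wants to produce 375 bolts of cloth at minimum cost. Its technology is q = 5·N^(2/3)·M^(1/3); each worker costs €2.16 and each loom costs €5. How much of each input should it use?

Cost minimization requires the marginal rate of technical substitution to equal the input-price ratio: MP_N/MP_M = w/r.
Here MP_N/MP_M = (2/3)·(M/N)/(1/3) = 2·(M/N). Setting this equal to 2.16/5 = 0.432 gives M = 0.216N.
Substituting into q = 375: 5·N^(2/3)·(0.216N)^(1/3) = 375.
Solving, N = 125 and M = 27.

N* = 125, M* = 27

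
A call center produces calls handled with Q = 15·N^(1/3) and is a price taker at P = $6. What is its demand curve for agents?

N(w) = (30/w)^(3/2)

MP_N = (1/3)·15·N^(-2/3) = 5·N^(-2/3).
Setting P·MP_N = w: 30·N^(-2/3) = w.
Solving for N: N^(-2/3) = w/30, so N = (30/w)^(3/2).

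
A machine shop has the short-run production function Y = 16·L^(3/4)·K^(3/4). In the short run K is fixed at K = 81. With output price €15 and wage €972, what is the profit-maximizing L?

L* = 625

With K = 81, MP_L = (3/4)·16·L^(-1/4)·81^(3/4) = 324·L^(-1/4).
Profit maximization for a price taker requires P·MP_L = w: 15·324·L^(-1/4) = 972.
So L^(-1/4) = 0.2, which gives L = 625.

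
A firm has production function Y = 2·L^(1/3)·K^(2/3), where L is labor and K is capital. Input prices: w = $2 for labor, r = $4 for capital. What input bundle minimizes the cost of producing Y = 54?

Cost minimization requires the marginal rate of technical substitution to equal the input-price ratio: MP_L/MP_K = w/r.
Here MP_L/MP_K = (1/3)·(K/L)/(2/3) = 0.5·(K/L). Setting this equal to 2/4 = 0.5 gives K = L.
Substituting into Y = 54: 2·L^(1/3)·(L)^(2/3) = 54.
Solving, L = 27 and K = 27.

L* = 27, K* = 27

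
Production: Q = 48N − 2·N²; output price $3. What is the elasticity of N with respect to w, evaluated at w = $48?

ε = -0.5

From P·MP_N = w with MP_N = 48 − 4N, labor demand is N(w) = (48 − w/3)/4.
dN/dw = −1/(12) = -1/12.
At w = 48, N = 8, so ε = (dN/dw)·(w/N) = (-1/12)·(48/8) = -0.5.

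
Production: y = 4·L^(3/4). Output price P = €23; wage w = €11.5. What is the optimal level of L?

MP_L = (3/4)·4·L^(-1/4) = 3·L^(-1/4).
Profit maximization for a price taker requires P·MP_L = w: 23·3·L^(-1/4) = 11.5.
So L^(-1/4) = 1/6, which gives L = 1296.

L* = 1296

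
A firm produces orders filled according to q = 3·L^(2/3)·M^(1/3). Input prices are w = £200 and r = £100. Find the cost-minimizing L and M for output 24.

L* = 8, M* = 8

Cost minimization requires the marginal rate of technical substitution to equal the input-price ratio: MP_L/MP_M = w/r.
Here MP_L/MP_M = (2/3)·(M/L)/(1/3) = 2·(M/L). Setting this equal to 200/100 = 2 gives M = L.
Substituting into q = 24: 3·L^(2/3)·(L)^(1/3) = 24.
Solving, L = 8 and M = 8.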